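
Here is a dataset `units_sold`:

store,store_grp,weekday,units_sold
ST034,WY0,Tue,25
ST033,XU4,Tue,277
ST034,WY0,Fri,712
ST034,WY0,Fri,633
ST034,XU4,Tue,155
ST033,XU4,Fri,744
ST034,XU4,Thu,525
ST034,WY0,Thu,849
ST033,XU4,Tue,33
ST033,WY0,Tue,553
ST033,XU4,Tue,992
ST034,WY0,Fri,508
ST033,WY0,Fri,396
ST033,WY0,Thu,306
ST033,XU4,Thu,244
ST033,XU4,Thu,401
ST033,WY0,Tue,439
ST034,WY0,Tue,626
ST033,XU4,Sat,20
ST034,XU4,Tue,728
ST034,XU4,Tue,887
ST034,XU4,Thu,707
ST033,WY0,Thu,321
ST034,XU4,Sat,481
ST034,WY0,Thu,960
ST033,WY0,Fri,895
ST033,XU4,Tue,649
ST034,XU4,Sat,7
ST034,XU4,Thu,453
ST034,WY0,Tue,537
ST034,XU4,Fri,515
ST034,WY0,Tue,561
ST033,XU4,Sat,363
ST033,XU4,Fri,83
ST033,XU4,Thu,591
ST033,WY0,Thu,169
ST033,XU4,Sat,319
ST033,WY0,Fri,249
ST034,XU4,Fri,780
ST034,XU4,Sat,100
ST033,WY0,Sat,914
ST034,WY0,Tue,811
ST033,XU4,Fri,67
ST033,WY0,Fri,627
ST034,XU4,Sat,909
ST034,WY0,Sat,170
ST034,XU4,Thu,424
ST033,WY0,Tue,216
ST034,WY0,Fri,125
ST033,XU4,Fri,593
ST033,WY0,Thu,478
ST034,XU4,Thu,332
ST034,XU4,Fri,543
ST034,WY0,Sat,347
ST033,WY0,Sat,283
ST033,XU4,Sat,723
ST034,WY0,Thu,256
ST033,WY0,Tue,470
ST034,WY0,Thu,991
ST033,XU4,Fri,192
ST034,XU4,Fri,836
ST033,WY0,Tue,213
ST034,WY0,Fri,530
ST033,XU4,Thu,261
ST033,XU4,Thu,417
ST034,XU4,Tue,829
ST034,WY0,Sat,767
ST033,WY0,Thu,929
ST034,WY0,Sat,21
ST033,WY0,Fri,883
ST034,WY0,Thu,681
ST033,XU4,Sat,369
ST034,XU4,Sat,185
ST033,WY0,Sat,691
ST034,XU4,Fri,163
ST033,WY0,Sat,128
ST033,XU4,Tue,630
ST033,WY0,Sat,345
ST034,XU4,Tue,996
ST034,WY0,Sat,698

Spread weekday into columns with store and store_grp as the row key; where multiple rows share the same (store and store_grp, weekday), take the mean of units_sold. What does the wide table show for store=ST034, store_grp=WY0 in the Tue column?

Rows with store=ST034, store_grp=WY0 and weekday=Tue: units_sold values are 25, 626, 537, 561, 811.
(25 + 626 + 537 + 561 + 811) / 5 = 512.

512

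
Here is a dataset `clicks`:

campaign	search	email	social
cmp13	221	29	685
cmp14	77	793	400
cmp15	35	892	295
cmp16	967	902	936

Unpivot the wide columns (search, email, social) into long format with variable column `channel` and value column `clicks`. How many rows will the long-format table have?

12

4 campaign values × 3 melted columns = 12 rows.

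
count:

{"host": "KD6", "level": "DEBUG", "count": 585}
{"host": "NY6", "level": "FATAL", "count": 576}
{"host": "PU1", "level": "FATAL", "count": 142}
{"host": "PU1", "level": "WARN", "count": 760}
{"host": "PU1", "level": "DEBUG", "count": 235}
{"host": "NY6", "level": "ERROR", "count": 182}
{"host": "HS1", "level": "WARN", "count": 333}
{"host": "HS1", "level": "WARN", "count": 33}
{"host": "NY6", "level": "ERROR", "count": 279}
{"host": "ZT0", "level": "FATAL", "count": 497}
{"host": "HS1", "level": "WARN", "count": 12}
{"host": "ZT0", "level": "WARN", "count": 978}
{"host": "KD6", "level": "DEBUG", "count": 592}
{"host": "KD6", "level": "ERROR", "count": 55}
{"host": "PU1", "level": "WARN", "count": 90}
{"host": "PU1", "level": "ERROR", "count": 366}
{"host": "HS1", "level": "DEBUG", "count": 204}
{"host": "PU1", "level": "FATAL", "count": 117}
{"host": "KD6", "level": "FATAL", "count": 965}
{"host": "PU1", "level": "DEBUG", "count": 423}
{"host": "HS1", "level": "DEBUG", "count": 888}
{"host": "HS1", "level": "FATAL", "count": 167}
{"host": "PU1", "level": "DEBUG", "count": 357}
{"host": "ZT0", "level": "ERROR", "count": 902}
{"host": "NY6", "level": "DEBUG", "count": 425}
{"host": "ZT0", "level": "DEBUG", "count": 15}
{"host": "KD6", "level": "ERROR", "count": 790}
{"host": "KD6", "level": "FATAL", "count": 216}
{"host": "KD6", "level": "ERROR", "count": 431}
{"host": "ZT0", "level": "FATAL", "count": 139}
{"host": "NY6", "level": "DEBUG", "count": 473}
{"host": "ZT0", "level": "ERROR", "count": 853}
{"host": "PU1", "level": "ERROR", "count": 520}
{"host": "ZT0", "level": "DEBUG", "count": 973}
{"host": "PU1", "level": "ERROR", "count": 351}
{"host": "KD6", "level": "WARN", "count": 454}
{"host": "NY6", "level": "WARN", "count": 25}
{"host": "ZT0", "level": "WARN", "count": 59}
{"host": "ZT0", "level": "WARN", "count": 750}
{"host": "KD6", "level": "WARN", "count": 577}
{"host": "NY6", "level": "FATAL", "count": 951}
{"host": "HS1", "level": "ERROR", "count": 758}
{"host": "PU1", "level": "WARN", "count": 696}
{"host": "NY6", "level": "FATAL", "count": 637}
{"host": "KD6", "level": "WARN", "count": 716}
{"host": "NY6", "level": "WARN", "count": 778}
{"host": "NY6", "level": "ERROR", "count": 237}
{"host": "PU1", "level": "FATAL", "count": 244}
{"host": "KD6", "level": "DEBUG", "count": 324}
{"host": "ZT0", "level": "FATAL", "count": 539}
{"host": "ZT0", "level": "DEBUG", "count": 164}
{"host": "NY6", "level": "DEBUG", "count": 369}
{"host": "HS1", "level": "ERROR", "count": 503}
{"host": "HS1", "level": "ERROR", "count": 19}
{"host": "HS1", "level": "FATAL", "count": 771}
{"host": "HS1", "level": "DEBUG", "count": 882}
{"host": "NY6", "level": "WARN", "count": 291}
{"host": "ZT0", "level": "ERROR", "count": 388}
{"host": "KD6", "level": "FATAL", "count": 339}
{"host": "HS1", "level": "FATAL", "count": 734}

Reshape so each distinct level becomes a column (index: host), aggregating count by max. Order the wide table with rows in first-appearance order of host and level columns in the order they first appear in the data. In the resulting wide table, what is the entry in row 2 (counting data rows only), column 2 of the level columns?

951

With rows in first-appearance order of host, row 2 is host=NY6. level columns in first-appearance order: DEBUG, FATAL, WARN, ERROR; column 2 is FATAL.
Long rows with host=NY6, level=FATAL: max(576, 951, 637) = 951.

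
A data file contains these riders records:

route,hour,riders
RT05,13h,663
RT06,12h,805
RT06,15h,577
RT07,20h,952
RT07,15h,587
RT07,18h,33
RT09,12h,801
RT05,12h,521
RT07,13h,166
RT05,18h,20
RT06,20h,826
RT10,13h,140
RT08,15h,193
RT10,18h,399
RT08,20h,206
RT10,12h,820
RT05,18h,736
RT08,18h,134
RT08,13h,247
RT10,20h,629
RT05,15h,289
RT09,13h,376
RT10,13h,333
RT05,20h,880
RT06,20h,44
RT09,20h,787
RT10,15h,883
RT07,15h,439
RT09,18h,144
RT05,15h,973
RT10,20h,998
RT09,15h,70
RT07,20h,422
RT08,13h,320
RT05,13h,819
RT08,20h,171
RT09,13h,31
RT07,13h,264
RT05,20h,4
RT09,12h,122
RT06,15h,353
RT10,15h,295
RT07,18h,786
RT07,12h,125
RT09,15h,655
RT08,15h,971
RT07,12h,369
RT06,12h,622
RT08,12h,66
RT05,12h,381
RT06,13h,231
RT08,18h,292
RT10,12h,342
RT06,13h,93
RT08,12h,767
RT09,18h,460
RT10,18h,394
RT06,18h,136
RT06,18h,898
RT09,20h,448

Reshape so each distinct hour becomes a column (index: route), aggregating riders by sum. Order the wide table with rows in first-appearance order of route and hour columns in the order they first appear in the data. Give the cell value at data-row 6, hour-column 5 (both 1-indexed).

With rows in first-appearance order of route, row 6 is route=RT08. hour columns in first-appearance order: 13h, 12h, 15h, 20h, 18h; column 5 is 18h.
Long rows with route=RT08, hour=18h: 134 + 292 = 426.

426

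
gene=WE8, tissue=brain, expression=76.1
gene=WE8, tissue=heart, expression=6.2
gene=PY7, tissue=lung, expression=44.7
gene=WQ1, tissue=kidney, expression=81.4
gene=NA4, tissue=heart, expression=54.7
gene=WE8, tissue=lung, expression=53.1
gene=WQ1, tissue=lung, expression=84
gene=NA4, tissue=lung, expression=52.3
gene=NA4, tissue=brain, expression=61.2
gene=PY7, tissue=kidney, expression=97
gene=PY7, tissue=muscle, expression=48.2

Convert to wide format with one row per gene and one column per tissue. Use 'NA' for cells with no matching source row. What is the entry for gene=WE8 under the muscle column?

No long-format row has gene=WE8 and tissue=muscle, so the cell is NA.

NA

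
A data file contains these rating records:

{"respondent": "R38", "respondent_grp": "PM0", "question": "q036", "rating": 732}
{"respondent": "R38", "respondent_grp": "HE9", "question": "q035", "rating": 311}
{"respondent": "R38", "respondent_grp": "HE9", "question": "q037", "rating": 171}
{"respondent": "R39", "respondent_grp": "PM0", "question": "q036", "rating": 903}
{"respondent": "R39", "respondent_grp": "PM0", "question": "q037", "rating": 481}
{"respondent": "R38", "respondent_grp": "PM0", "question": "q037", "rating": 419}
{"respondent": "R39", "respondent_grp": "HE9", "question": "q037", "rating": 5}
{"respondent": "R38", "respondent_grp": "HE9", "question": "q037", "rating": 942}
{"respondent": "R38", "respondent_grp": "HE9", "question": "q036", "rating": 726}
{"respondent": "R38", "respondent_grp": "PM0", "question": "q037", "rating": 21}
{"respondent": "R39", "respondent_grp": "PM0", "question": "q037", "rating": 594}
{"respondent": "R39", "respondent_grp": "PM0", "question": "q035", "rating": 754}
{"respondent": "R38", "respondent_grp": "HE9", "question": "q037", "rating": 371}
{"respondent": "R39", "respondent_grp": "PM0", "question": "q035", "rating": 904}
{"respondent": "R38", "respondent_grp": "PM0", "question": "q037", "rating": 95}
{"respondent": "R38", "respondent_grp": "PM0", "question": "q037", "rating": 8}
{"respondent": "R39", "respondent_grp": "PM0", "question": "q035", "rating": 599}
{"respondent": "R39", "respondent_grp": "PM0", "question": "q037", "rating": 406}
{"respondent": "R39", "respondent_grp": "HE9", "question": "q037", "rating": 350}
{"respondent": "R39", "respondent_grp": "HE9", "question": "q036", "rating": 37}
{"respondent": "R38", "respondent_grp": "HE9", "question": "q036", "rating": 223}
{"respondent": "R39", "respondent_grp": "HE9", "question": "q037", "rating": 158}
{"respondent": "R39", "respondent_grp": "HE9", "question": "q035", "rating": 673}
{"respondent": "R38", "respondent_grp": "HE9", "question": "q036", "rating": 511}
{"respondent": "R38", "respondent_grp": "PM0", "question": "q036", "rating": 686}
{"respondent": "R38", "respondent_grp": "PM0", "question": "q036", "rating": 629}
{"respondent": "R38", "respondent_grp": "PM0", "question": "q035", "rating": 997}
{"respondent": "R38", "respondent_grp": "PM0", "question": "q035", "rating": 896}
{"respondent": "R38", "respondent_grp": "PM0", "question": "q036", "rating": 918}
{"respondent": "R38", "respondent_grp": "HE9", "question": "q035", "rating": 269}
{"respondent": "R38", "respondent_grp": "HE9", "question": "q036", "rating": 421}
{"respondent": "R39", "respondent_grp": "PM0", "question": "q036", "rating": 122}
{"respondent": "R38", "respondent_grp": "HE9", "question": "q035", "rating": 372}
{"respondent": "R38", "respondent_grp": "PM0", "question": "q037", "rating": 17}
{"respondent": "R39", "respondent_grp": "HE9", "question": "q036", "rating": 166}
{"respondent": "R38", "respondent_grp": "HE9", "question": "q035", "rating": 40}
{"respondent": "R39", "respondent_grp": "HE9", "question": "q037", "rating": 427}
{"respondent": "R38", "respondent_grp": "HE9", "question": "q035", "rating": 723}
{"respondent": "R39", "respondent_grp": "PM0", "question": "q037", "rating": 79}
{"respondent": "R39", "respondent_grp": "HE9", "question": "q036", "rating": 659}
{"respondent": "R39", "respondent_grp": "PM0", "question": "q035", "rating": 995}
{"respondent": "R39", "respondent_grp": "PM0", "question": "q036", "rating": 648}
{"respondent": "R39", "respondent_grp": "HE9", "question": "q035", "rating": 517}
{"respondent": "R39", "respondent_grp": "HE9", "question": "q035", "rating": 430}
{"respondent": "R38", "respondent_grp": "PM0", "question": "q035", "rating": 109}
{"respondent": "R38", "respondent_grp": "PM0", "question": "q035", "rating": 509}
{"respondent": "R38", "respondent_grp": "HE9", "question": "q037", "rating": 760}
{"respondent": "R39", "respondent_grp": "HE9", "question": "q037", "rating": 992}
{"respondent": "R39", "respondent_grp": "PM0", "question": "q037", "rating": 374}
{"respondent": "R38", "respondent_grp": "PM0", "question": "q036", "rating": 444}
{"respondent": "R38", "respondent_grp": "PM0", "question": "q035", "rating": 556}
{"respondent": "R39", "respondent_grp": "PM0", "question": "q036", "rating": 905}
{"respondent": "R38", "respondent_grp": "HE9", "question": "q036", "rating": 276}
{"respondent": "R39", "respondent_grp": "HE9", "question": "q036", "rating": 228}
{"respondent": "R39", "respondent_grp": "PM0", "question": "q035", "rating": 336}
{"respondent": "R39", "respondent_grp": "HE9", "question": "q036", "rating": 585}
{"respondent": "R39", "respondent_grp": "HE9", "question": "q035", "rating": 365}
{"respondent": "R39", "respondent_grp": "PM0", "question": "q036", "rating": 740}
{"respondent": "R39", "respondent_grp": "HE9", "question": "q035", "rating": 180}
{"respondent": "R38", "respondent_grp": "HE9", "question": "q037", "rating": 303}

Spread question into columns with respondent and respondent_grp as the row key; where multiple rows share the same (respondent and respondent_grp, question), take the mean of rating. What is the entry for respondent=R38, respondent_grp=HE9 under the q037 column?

509.40

Rows with respondent=R38, respondent_grp=HE9 and question=q037: rating values are 171, 942, 371, 760, 303.
(171 + 942 + 371 + 760 + 303) / 5 = 509.40.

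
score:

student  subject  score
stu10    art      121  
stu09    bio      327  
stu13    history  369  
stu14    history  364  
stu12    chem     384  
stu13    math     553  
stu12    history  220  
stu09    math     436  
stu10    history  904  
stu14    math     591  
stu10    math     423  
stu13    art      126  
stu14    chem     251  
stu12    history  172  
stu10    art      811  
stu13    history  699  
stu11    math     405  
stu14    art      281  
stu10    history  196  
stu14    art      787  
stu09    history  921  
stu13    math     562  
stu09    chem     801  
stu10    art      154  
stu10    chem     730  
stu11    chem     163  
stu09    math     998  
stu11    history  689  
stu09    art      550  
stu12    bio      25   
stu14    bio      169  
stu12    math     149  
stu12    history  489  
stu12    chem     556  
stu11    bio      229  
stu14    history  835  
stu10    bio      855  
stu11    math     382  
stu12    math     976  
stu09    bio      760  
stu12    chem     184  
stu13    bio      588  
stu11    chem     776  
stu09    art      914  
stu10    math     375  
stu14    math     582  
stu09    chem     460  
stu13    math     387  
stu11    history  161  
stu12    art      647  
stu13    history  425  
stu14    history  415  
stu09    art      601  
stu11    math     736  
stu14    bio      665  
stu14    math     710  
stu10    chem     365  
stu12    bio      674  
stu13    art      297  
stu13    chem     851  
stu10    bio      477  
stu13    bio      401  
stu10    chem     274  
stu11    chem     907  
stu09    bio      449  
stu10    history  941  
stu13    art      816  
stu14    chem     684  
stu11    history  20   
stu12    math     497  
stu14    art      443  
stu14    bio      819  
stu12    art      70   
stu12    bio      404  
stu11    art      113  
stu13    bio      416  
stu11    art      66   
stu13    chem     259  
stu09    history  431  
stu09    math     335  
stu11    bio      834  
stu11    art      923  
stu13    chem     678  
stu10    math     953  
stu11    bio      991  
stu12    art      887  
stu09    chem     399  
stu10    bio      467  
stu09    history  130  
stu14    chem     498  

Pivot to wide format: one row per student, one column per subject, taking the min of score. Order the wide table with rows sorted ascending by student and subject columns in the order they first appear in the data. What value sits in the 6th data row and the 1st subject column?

281

With rows sorted ascending by student, row 6 is student=stu14. subject columns in first-appearance order: art, bio, history, chem, math; column 1 is art.
Long rows with student=stu14, subject=art: min(281, 787, 443) = 281.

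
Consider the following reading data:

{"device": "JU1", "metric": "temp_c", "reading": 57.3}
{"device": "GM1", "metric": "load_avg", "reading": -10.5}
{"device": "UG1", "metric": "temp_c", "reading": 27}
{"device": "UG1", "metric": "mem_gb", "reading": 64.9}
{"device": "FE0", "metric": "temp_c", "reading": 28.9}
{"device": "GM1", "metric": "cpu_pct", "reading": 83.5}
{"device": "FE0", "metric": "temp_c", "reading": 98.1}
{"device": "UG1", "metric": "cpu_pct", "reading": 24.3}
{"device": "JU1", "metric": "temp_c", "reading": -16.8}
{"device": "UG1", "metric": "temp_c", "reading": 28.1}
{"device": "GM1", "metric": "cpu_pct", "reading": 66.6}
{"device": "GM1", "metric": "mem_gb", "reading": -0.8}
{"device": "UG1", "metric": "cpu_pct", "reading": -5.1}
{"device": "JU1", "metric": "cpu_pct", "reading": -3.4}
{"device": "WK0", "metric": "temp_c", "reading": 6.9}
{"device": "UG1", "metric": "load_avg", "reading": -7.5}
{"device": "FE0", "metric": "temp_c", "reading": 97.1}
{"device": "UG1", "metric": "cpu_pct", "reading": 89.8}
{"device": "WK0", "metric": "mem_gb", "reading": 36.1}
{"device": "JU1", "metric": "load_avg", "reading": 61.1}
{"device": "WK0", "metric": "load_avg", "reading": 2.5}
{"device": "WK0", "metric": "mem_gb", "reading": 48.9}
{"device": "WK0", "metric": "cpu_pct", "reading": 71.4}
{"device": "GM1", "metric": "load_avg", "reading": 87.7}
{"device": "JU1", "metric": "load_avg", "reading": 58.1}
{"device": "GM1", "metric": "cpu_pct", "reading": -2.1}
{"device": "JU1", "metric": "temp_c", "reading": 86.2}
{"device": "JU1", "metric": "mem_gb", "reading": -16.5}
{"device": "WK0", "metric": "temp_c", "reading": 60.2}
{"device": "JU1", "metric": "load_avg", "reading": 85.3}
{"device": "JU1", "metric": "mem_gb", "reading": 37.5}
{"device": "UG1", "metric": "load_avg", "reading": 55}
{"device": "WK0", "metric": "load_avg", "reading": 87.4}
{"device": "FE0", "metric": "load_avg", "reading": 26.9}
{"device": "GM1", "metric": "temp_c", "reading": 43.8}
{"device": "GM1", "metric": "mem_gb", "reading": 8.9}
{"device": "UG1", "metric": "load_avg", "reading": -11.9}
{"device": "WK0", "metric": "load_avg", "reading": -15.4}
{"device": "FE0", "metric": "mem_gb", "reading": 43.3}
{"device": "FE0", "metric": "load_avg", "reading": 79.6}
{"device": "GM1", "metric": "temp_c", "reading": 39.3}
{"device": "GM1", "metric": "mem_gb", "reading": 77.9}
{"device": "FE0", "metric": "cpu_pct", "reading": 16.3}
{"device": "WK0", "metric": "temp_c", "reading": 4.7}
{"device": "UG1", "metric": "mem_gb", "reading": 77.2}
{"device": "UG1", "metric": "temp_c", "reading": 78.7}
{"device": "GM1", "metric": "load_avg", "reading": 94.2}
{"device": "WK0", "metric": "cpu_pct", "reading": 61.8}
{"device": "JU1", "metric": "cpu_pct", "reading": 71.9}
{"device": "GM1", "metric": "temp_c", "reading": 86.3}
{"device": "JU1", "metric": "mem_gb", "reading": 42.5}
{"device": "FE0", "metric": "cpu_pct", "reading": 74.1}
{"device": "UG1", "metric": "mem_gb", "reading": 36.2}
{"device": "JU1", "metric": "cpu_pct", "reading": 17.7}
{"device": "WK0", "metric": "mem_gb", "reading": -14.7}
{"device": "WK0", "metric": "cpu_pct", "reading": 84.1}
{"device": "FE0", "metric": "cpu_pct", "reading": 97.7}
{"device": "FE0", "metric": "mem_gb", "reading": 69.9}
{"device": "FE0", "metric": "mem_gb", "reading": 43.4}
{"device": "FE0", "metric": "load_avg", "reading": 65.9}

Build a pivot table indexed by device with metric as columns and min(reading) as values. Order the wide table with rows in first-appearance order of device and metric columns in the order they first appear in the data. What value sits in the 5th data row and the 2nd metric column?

-15.4

With rows in first-appearance order of device, row 5 is device=WK0. metric columns in first-appearance order: temp_c, load_avg, mem_gb, cpu_pct; column 2 is load_avg.
Long rows with device=WK0, metric=load_avg: min(2.5, 87.4, -15.4) = -15.4.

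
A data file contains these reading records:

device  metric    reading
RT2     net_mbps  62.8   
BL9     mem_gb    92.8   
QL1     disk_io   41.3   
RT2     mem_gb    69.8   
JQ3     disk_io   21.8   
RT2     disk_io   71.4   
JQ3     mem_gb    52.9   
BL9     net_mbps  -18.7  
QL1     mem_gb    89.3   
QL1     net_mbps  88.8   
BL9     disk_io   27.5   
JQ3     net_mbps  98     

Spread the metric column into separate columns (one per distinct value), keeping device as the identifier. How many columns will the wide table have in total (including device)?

1 column for device plus 3 distinct metric values → 4 columns.

4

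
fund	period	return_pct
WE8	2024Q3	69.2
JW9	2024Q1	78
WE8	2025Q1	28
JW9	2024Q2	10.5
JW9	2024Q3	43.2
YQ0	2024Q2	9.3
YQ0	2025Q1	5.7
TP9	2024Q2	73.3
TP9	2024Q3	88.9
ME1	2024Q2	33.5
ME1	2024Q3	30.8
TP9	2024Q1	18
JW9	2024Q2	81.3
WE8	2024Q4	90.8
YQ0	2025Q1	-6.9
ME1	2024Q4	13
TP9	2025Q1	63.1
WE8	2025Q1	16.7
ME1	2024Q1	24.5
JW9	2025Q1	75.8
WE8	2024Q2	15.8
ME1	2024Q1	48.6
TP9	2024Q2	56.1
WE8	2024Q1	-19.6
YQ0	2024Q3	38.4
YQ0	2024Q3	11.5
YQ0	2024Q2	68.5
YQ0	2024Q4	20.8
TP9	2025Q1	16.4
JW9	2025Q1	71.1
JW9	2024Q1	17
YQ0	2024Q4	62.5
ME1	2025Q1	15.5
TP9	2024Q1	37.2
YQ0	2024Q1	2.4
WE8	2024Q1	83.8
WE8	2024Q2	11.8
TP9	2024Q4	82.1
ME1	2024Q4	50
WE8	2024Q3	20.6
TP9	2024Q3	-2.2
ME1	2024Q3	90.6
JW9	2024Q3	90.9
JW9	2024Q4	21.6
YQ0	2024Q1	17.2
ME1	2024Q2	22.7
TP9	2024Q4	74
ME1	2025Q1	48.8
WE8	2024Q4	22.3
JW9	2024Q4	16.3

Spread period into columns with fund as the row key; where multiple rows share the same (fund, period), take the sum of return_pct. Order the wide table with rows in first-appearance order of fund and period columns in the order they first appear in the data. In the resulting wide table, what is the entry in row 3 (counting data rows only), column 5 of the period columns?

83.3

With rows in first-appearance order of fund, row 3 is fund=YQ0. period columns in first-appearance order: 2024Q3, 2024Q1, 2025Q1, 2024Q2, 2024Q4; column 5 is 2024Q4.
Long rows with fund=YQ0, period=2024Q4: 20.8 + 62.5 = 83.3.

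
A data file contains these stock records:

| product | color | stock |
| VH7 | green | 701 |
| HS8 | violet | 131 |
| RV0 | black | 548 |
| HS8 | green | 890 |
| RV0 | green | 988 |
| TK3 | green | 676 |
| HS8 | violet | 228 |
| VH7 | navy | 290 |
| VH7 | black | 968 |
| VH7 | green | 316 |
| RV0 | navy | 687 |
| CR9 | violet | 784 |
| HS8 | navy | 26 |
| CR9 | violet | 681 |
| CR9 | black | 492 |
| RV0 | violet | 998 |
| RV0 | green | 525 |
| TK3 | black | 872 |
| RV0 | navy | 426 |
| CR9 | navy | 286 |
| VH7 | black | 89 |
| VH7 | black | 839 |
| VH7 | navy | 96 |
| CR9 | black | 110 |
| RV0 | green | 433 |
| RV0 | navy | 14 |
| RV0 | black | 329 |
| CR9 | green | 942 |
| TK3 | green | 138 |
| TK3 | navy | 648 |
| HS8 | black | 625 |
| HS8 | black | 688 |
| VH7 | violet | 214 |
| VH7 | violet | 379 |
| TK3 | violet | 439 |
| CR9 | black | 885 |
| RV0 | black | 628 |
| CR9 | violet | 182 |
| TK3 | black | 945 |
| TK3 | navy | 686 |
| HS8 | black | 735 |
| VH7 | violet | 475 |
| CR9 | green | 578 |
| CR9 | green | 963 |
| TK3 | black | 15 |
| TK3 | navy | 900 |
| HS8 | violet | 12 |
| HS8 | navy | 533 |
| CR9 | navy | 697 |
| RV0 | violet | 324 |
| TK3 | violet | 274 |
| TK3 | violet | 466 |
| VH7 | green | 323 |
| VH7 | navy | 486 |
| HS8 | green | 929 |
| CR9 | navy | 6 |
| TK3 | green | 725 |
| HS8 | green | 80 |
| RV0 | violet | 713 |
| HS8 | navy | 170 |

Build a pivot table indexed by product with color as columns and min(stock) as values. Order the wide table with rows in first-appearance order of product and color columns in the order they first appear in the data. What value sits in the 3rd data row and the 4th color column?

With rows in first-appearance order of product, row 3 is product=RV0. color columns in first-appearance order: green, violet, black, navy; column 4 is navy.
Long rows with product=RV0, color=navy: min(687, 426, 14) = 14.

14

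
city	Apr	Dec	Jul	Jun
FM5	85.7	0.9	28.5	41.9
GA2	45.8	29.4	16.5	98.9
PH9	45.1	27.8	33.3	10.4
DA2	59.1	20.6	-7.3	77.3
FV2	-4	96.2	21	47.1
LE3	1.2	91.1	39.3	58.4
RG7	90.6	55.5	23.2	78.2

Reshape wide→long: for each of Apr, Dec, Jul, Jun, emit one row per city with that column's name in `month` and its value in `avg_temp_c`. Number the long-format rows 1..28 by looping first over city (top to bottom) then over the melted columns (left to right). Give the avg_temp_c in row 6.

28 rows total (7 × 4). Row 6: index ⌊(6-1)/4⌋ = 1 into city → GA2; (6-1) mod 4 = 1 into the melted columns → Dec.
So row 6 is (GA2, Dec, 29.4); avg_temp_c = 29.4.

29.4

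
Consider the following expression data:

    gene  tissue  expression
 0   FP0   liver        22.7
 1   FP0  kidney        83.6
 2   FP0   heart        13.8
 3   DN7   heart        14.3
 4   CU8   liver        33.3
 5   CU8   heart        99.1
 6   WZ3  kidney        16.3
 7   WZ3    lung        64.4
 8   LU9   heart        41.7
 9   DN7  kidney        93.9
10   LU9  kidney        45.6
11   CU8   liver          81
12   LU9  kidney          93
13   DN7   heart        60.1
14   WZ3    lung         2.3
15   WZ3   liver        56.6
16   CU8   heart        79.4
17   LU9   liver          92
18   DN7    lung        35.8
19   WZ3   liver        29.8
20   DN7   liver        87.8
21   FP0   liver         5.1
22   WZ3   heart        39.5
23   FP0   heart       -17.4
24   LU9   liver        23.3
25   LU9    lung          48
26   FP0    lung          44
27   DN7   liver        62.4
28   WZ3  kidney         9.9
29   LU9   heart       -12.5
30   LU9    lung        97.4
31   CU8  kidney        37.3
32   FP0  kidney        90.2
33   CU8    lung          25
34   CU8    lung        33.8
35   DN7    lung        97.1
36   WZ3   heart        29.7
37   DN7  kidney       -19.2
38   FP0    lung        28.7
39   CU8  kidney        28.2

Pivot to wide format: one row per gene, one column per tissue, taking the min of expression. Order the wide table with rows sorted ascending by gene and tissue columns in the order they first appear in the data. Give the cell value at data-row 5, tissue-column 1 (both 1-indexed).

29.8

With rows sorted ascending by gene, row 5 is gene=WZ3. tissue columns in first-appearance order: liver, kidney, heart, lung; column 1 is liver.
Long rows with gene=WZ3, tissue=liver: min(56.6, 29.8) = 29.8.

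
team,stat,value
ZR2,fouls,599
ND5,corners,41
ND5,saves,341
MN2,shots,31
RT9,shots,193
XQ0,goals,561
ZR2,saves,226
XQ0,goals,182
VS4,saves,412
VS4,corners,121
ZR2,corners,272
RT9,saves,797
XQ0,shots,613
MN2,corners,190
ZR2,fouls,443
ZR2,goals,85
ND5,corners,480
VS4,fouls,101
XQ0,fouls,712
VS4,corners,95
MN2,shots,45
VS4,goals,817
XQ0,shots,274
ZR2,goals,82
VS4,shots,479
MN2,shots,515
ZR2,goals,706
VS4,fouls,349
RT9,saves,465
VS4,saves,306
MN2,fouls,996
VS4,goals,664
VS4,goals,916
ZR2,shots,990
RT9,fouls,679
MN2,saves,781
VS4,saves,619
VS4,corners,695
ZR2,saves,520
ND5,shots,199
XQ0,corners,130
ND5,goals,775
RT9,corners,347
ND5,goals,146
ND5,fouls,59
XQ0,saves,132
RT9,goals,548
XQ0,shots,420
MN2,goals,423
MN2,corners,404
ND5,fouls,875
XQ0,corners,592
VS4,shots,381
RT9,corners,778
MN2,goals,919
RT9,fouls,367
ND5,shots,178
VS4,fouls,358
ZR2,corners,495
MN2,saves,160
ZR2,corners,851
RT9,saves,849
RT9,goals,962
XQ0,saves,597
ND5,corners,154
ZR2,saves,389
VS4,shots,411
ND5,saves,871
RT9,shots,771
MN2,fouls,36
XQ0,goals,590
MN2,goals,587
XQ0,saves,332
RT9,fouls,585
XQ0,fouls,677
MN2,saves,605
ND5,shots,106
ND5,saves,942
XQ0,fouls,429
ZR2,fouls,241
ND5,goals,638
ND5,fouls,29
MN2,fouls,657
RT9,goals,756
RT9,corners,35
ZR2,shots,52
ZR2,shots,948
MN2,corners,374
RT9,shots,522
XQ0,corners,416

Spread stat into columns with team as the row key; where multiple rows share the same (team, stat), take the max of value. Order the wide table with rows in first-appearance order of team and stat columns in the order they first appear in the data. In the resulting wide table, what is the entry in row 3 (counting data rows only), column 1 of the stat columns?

996

With rows in first-appearance order of team, row 3 is team=MN2. stat columns in first-appearance order: fouls, corners, saves, shots, goals; column 1 is fouls.
Long rows with team=MN2, stat=fouls: max(996, 36, 657) = 996.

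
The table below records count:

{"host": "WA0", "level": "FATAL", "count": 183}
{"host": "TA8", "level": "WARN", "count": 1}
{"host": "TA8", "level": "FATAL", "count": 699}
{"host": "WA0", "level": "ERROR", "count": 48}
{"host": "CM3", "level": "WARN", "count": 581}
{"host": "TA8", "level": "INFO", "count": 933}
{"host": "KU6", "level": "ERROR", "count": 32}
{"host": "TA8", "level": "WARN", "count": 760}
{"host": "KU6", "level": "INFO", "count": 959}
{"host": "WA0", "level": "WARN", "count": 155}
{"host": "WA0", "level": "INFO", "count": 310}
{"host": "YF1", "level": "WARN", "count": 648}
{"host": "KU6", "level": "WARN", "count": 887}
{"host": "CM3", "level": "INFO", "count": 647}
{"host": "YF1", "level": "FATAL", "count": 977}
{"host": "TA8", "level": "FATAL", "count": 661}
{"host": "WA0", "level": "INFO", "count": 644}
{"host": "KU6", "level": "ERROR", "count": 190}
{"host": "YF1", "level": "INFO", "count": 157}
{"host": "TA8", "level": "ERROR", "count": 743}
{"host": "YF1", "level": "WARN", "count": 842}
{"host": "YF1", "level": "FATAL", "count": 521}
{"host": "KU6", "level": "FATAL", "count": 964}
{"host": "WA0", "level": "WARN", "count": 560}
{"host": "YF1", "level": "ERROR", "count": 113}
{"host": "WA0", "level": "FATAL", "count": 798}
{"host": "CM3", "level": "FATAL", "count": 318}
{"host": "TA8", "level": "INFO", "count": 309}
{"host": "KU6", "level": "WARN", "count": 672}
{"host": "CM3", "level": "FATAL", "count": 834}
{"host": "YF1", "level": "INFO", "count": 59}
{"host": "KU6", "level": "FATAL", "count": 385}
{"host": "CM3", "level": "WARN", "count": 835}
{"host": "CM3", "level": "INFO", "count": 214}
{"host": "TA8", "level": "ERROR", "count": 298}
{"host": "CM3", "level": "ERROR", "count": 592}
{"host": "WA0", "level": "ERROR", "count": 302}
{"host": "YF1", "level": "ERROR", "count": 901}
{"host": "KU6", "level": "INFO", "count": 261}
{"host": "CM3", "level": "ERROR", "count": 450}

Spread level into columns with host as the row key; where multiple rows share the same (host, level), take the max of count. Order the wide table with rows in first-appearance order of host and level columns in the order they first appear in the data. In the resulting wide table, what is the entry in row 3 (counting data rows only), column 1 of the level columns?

834

With rows in first-appearance order of host, row 3 is host=CM3. level columns in first-appearance order: FATAL, WARN, ERROR, INFO; column 1 is FATAL.
Long rows with host=CM3, level=FATAL: max(318, 834) = 834.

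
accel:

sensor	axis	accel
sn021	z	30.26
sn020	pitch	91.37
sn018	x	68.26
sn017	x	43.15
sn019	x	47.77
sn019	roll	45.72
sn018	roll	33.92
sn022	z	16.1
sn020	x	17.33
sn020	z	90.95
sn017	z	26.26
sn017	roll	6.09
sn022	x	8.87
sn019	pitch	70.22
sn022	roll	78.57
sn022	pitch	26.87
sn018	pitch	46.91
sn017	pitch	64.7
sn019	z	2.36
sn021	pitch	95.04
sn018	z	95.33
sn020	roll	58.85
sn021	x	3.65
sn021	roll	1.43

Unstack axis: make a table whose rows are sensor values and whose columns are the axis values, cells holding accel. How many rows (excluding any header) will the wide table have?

6

6 distinct sensor values → 6 rows.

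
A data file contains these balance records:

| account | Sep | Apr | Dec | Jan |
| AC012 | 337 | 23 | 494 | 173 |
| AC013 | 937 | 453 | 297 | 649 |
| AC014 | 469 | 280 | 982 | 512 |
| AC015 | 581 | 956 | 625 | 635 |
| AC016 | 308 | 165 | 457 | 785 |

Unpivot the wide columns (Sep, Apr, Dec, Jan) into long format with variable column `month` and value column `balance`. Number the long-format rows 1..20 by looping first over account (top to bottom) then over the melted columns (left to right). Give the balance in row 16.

635

20 rows total (5 × 4). Row 16: index ⌊(16-1)/4⌋ = 3 into account → AC015; (16-1) mod 4 = 3 into the melted columns → Jan.
So row 16 is (AC015, Jan, 635); balance = 635.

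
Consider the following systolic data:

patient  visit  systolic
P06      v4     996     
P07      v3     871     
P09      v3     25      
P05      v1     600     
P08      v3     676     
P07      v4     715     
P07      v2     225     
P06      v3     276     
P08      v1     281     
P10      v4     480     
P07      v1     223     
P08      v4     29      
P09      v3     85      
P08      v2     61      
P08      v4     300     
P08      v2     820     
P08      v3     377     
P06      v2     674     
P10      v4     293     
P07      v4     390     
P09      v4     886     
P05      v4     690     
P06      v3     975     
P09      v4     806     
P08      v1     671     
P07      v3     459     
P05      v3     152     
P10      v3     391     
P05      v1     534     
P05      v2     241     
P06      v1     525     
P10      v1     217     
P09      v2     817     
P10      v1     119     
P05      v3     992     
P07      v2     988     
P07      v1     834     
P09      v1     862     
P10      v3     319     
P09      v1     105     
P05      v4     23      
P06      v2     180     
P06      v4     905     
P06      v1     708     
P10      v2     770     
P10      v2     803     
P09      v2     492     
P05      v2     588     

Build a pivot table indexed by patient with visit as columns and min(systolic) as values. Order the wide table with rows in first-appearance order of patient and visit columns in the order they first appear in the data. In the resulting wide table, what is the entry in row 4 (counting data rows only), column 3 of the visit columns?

534

With rows in first-appearance order of patient, row 4 is patient=P05. visit columns in first-appearance order: v4, v3, v1, v2; column 3 is v1.
Long rows with patient=P05, visit=v1: min(600, 534) = 534.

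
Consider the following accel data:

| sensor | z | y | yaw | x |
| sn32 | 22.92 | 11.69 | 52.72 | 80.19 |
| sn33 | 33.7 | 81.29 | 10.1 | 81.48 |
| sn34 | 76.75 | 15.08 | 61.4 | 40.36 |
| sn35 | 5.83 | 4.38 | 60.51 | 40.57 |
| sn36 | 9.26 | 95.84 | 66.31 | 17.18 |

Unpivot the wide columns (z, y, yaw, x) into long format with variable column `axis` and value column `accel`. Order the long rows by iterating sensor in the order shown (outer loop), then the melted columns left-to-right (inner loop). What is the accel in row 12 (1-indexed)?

40.36

20 rows total (5 × 4). Row 12: index ⌊(12-1)/4⌋ = 2 into sensor → sn34; (12-1) mod 4 = 3 into the melted columns → x.
So row 12 is (sn34, x, 40.36); accel = 40.36.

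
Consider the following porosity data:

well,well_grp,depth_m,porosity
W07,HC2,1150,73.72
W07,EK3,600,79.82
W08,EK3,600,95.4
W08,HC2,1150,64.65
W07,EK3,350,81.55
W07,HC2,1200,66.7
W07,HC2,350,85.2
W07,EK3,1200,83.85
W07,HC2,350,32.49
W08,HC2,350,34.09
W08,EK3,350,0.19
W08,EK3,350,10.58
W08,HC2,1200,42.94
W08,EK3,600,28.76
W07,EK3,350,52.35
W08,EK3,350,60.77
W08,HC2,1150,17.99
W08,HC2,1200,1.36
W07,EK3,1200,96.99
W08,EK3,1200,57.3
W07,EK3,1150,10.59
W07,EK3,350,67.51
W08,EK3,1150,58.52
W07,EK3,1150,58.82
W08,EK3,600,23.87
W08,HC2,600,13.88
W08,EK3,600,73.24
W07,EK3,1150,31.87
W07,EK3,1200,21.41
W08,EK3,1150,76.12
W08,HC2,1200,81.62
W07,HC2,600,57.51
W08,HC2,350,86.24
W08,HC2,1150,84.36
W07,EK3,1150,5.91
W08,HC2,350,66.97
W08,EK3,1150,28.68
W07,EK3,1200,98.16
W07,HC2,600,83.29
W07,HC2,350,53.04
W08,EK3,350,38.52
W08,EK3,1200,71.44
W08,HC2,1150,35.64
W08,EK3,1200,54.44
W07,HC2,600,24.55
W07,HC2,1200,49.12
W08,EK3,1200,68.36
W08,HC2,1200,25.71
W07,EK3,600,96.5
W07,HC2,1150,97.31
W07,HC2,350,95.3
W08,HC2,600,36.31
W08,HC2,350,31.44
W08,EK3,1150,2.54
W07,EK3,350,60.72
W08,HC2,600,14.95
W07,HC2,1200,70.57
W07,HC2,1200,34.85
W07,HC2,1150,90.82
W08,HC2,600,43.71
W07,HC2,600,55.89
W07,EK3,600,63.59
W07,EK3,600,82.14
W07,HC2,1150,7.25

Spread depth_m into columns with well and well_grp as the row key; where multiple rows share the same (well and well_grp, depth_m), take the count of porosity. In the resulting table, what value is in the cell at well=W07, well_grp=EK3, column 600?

Rows with well=W07, well_grp=EK3 and depth_m=600: porosity values are 79.82, 96.5, 63.59, 82.14.
4 rows match — count = 4.

4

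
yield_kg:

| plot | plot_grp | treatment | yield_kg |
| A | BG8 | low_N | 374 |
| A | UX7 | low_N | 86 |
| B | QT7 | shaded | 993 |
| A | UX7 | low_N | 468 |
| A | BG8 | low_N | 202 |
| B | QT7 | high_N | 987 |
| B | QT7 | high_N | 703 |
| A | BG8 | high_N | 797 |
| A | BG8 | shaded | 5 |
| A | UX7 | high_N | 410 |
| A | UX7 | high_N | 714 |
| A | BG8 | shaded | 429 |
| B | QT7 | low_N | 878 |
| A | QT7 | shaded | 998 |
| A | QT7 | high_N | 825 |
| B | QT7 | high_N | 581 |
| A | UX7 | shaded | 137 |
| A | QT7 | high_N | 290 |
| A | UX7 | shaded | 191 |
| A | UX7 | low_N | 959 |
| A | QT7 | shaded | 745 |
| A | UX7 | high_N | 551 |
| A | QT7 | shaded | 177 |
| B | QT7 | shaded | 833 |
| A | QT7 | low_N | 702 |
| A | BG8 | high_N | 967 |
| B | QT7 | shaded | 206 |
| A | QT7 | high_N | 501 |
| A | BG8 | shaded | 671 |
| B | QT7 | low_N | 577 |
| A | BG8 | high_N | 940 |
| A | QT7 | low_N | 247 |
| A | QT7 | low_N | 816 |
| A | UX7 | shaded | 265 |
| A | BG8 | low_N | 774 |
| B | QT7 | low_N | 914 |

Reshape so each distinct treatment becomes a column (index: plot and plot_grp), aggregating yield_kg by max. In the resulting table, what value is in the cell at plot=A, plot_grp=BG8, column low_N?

Rows with plot=A, plot_grp=BG8 and treatment=low_N: yield_kg values are 374, 202, 774.
max(374, 202, 774) = 774.

774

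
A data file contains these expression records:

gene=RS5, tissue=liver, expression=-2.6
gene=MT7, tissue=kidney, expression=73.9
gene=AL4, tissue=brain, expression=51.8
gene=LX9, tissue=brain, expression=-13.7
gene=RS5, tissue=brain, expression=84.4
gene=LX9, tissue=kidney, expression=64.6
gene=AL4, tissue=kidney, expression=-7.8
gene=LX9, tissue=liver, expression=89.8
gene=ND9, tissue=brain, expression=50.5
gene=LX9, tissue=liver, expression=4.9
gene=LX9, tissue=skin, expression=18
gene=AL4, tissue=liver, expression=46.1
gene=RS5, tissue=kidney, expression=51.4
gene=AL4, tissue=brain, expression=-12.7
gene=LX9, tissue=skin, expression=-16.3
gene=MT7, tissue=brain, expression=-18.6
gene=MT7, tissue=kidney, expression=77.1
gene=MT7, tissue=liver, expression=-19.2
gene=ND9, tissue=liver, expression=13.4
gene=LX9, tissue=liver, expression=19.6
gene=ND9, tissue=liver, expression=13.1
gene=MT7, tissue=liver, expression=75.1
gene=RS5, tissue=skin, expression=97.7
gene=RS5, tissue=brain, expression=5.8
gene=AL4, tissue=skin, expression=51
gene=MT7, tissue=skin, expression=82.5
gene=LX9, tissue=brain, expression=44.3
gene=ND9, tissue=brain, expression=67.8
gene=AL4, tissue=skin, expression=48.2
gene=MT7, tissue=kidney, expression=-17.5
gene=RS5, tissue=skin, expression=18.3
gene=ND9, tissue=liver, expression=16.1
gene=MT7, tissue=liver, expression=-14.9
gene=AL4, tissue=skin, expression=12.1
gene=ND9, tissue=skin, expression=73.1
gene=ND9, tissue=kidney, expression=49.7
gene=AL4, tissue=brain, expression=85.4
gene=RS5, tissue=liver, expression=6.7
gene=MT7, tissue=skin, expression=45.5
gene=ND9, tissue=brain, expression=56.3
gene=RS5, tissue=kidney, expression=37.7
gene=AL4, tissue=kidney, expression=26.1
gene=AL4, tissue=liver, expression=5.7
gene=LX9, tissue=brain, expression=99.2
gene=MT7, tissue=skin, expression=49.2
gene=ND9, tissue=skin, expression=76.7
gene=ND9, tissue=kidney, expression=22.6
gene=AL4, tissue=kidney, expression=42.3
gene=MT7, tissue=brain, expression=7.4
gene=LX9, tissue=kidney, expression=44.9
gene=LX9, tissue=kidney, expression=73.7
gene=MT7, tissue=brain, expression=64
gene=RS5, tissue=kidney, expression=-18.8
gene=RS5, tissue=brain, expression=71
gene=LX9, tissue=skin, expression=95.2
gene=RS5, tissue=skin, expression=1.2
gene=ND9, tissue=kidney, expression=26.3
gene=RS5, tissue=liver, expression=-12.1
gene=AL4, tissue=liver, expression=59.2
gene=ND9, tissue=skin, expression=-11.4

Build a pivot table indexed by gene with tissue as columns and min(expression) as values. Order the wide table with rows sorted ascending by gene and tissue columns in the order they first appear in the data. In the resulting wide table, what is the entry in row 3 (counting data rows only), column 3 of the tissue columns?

With rows sorted ascending by gene, row 3 is gene=MT7. tissue columns in first-appearance order: liver, kidney, brain, skin; column 3 is brain.
Long rows with gene=MT7, tissue=brain: min(-18.6, 7.4, 64) = -18.6.

-18.6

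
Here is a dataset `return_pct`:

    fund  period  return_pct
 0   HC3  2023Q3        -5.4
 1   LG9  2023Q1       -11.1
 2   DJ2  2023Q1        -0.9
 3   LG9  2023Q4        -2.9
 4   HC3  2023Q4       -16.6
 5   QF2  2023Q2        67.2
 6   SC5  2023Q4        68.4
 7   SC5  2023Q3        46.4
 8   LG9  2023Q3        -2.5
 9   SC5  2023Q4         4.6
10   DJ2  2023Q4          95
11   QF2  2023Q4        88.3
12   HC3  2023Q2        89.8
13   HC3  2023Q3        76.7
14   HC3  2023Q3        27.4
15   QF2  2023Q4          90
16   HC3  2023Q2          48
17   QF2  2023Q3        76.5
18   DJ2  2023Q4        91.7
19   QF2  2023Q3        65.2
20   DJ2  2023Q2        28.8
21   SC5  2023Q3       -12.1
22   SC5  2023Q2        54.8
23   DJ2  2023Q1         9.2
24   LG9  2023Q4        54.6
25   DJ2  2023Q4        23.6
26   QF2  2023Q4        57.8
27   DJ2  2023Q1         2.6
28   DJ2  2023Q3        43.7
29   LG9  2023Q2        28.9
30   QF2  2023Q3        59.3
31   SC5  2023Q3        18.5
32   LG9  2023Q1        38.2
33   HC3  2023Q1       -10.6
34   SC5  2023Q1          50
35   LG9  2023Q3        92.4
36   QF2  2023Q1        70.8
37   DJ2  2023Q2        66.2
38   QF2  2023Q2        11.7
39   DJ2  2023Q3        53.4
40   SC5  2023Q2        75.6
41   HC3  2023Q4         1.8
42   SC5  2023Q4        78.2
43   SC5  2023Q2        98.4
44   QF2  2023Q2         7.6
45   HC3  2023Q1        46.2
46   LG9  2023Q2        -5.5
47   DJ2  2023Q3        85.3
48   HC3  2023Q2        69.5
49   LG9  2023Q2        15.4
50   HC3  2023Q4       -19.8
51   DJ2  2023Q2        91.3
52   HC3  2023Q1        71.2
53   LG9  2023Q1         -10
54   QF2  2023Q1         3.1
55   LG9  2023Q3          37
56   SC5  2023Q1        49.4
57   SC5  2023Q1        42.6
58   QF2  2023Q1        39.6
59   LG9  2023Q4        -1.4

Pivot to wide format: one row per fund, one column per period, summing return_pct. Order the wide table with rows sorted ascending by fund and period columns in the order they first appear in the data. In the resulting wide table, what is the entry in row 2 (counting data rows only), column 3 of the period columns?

-34.6

With rows sorted ascending by fund, row 2 is fund=HC3. period columns in first-appearance order: 2023Q3, 2023Q1, 2023Q4, 2023Q2; column 3 is 2023Q4.
Long rows with fund=HC3, period=2023Q4: -16.6 + 1.8 + -19.8 = -34.6.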